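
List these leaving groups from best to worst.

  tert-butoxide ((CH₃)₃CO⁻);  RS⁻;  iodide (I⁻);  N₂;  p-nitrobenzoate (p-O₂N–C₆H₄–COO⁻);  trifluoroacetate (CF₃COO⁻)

N₂ > iodide (I⁻) > trifluoroacetate (CF₃COO⁻) > p-nitrobenzoate (p-O₂N–C₆H₄–COO⁻) > RS⁻ > tert-butoxide ((CH₃)₃CO⁻)

A good leaving group is a weak base: the lower the pKₐ of its conjugate acid, the more readily it departs.
N₂: no meaningful conjugate acid; N₂ departs as an exceptionally stable neutral molecule
iodide (I⁻): pKₐ(HI) ≈ -10
trifluoroacetate (CF₃COO⁻): pKₐ(CF₃COOH) ≈ 0.2 — strongly electron-withdrawing CF₃ stabilises the carboxylate
p-nitrobenzoate (p-O₂N–C₆H₄–COO⁻): pKₐ(p-nitrobenzoic acid) ≈ 3.4
RS⁻: pKₐ(RSH (a thiol)) ≈ 10.5 — moderately basic; rarely leaves without activation
tert-butoxide ((CH₃)₃CO⁻): pKₐ(t-BuOH) ≈ 18 — bulky, strongly basic alkoxide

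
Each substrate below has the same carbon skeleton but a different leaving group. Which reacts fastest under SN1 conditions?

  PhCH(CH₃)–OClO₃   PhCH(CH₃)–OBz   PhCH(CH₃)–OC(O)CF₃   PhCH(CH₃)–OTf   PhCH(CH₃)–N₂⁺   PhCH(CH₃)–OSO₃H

With the same alkyl group throughout, only the leaving group differentiates the rates.
The more stable X⁻ (or X) is on its own — i.e. the weaker a base it is — the better a leaving group it makes.
PhCH(CH₃)–N₂⁺ loses N₂: no meaningful conjugate acid; N₂ departs as an exceptionally stable neutral molecule
PhCH(CH₃)–OTf loses OTf⁻: pKₐ(CF₃SO₃H (triflic acid)) ≈ -14
PhCH(CH₃)–OClO₃ loses ClO₄⁻: pKₐ(HClO₄) ≈ -10
PhCH(CH₃)–OSO₃H loses HSO₄⁻: pKₐ(H₂SO₄) ≈ -3
PhCH(CH₃)–OC(O)CF₃ loses CF₃COO⁻: pKₐ(CF₃COOH) ≈ 0.2
PhCH(CH₃)–OBz loses PhCOO⁻: pKₐ(C₆H₅COOH) ≈ 4.2

PhCH(CH₃)–N₂⁺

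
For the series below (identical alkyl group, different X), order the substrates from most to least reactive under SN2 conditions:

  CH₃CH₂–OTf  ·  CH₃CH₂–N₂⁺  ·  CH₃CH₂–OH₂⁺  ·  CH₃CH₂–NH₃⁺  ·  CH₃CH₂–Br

Identical carbon frameworks mean the comparison reduces to leaving-group quality.
Leaving-group ability tracks the stability of the departed species; conjugate-acid pKₐ is the usual yardstick (lower pKₐ → better LG).
CH₃CH₂–N₂⁺ loses N₂: no meaningful conjugate acid; N₂ departs as an exceptionally stable neutral molecule
CH₃CH₂–OTf loses OTf⁻: pKₐ(CF₃SO₃H (triflic acid)) ≈ -14
CH₃CH₂–Br loses Br⁻: pKₐ(HBr) ≈ -9
CH₃CH₂–OH₂⁺ loses H₂O: pKₐ(H₃O⁺) ≈ -1.7
CH₃CH₂–NH₃⁺ loses NH₃: pKₐ(NH₄⁺) ≈ 9.2

CH₃CH₂–N₂⁺ > CH₃CH₂–OTf > CH₃CH₂–Br > CH₃CH₂–OH₂⁺ > CH₃CH₂–NH₃⁺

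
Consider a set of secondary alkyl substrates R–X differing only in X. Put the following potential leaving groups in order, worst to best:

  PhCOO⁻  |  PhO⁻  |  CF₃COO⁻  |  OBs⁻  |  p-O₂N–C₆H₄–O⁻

A good leaving group is a weak base: the lower the pKₐ of its conjugate acid, the more readily it departs.
OBs⁻: pKₐ(p-BrC₆H₄SO₃H) ≈ -2.8
CF₃COO⁻: pKₐ(CF₃COOH) ≈ 0.2
PhCOO⁻: pKₐ(C₆H₅COOH) ≈ 4.2
p-O₂N–C₆H₄–O⁻: pKₐ(p-nitrophenol) ≈ 7.2
PhO⁻: pKₐ(C₆H₅OH (phenol)) ≈ 10
The question asks for worst first, so the sequence is read in increasing leaving-group ability.

PhO⁻ < p-O₂N–C₆H₄–O⁻ < PhCOO⁻ < CF₃COO⁻ < OBs⁻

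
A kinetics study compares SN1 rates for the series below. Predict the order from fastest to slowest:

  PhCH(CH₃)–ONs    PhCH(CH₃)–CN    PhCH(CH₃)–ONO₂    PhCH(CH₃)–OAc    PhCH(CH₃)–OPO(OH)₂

With the same alkyl group throughout, only the leaving group differentiates the rates.
Leaving-group ability tracks the stability of the departed species; conjugate-acid pKₐ is the usual yardstick (lower pKₐ → better LG).
PhCH(CH₃)–ONs loses ONs⁻: pKₐ(p-O₂NC₆H₄SO₃H) ≈ -3.5
PhCH(CH₃)–ONO₂ loses NO₃⁻: pKₐ(HNO₃) ≈ -1.3
PhCH(CH₃)–OPO(OH)₂ loses H₂PO₄⁻: pKₐ(H₃PO₄) ≈ 2.1
PhCH(CH₃)–OAc loses AcO⁻: pKₐ(CH₃COOH) ≈ 4.8
PhCH(CH₃)–CN loses CN⁻: pKₐ(HCN) ≈ 9.2

PhCH(CH₃)–ONs > PhCH(CH₃)–ONO₂ > PhCH(CH₃)–OPO(OH)₂ > PhCH(CH₃)–OAc > PhCH(CH₃)–CN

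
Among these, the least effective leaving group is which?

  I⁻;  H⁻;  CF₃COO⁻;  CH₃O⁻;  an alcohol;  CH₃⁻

The more stable X⁻ (or X) is on its own — i.e. the weaker a base it is — the better a leaving group it makes.
I⁻: pKₐ(HI) ≈ -10
an alcohol: pKₐ(R'OH₂⁺) ≈ -2.4
CF₃COO⁻: pKₐ(CF₃COOH) ≈ 0.2
CH₃O⁻: pKₐ(CH₃OH) ≈ 15.5
H⁻: pKₐ(H₂) ≈ 36
CH₃⁻: pKₐ(CH₄) ≈ 48

CH₃⁻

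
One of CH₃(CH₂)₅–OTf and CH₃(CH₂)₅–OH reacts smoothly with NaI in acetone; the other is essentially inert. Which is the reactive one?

From CH₃(CH₂)₅–OH the departing group would be OH⁻ (pKₐ(H₂O) ≈ 15.7). Strong base; essentially never leaves without prior activation.
From CH₃(CH₂)₅–OTf the leaving group is OTf⁻ (pKₐ(CF₃SO₃H (triflic acid)) ≈ -14). Charge spread over three oxygens and a CF₃ group; the premier leaving group in synthesis.
(In practice CH₃(CH₂)₅–OTf is made from CH₃(CH₂)₅–OH by treatment with Tf₂O / 2,6-lutidine, converting the hydroxyl into a triflate.)

CH₃(CH₂)₅–OTf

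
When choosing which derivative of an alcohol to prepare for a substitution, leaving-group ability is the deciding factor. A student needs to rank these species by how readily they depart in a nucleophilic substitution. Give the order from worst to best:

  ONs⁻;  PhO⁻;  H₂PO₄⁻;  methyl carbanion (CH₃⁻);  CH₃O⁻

Leaving-group ability tracks the stability of the departed species; conjugate-acid pKₐ is the usual yardstick (lower pKₐ → better LG).
ONs⁻: pKₐ(p-O₂NC₆H₄SO₃H) ≈ -3.5 — p-nitro group further stabilises the sulfonate
H₂PO₄⁻: pKₐ(H₃PO₄) ≈ 2.1 — moderate base; biological leaving group after further activation
PhO⁻: pKₐ(C₆H₅OH (phenol)) ≈ 10 — resonance into the ring helps, but still a poor LG
CH₃O⁻: pKₐ(CH₃OH) ≈ 15.5
methyl carbanion (CH₃⁻): pKₐ(CH₄) ≈ 48 — unstabilised carbanion; the worst conceivable leaving group
The question asks for worst first, so the sequence is read in increasing leaving-group ability.

methyl carbanion (CH₃⁻) < CH₃O⁻ < PhO⁻ < H₂PO₄⁻ < ONs⁻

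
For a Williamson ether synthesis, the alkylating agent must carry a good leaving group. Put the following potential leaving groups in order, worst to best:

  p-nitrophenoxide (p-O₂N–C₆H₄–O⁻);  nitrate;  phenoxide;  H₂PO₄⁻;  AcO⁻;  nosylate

Rank by basicity of the departing species: weakest base leaves most easily.
nosylate: pKₐ(p-O₂NC₆H₄SO₃H) ≈ -3.5
nitrate: pKₐ(HNO₃) ≈ -1.3
H₂PO₄⁻: pKₐ(H₃PO₄) ≈ 2.1
AcO⁻: pKₐ(CH₃COOH) ≈ 4.8
p-nitrophenoxide (p-O₂N–C₆H₄–O⁻): pKₐ(p-nitrophenol) ≈ 7.2
phenoxide: pKₐ(C₆H₅OH (phenol)) ≈ 10
The question asks for worst first, so the sequence is read in increasing leaving-group ability.

phenoxide < p-nitrophenoxide (p-O₂N–C₆H₄–O⁻) < AcO⁻ < H₂PO₄⁻ < nitrate < nosylate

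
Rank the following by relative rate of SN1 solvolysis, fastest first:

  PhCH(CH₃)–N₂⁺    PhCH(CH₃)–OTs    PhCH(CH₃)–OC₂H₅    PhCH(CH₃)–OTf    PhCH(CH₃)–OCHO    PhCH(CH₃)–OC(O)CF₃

PhCH(CH₃)–N₂⁺ > PhCH(CH₃)–OTf > PhCH(CH₃)–OTs > PhCH(CH₃)–OC(O)CF₃ > PhCH(CH₃)–OCHO > PhCH(CH₃)–OC₂H₅

With the same alkyl group throughout, only the leaving group differentiates the rates.
Rank by basicity of the departing species: weakest base leaves most easily.
PhCH(CH₃)–N₂⁺ loses N₂: no meaningful conjugate acid; N₂ departs as an exceptionally stable neutral molecule
PhCH(CH₃)–OTf loses OTf⁻: pKₐ(CF₃SO₃H (triflic acid)) ≈ -14
PhCH(CH₃)–OTs loses OTs⁻: pKₐ(p-CH₃C₆H₄SO₃H (TsOH)) ≈ -2.8
PhCH(CH₃)–OC(O)CF₃ loses CF₃COO⁻: pKₐ(CF₃COOH) ≈ 0.2
PhCH(CH₃)–OCHO loses HCOO⁻: pKₐ(HCOOH) ≈ 3.8
PhCH(CH₃)–OC₂H₅ loses CH₃CH₂O⁻: pKₐ(CH₃CH₂OH) ≈ 16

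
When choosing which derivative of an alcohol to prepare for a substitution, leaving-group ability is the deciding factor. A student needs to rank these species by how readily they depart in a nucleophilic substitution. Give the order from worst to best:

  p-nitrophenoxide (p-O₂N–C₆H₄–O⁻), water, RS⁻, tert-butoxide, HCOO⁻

tert-butoxide < RS⁻ < p-nitrophenoxide (p-O₂N–C₆H₄–O⁻) < HCOO⁻ < water

The more stable X⁻ (or X) is on its own — i.e. the weaker a base it is — the better a leaving group it makes.
water: pKₐ(H₃O⁺) ≈ -1.7 — neutral; leaves from a protonated alcohol (R–OH₂⁺)
HCOO⁻: pKₐ(HCOOH) ≈ 3.8 — resonance-stabilised carboxylate
p-nitrophenoxide (p-O₂N–C₆H₄–O⁻): pKₐ(p-nitrophenol) ≈ 7.2 — nitro group delocalises the charge; the classic chromogenic LG
RS⁻: pKₐ(RSH (a thiol)) ≈ 10.5
tert-butoxide: pKₐ(t-BuOH) ≈ 18
Listed from poorest to best leaving group as asked.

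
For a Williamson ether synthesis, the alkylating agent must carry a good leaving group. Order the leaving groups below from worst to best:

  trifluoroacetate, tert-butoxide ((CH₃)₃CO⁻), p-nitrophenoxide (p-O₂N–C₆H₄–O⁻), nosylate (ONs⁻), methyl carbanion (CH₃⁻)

A good leaving group is a weak base: the lower the pKₐ of its conjugate acid, the more readily it departs.
nosylate (ONs⁻): pKₐ(p-O₂NC₆H₄SO₃H) ≈ -3.5
trifluoroacetate: pKₐ(CF₃COOH) ≈ 0.2
p-nitrophenoxide (p-O₂N–C₆H₄–O⁻): pKₐ(p-nitrophenol) ≈ 7.2
tert-butoxide ((CH₃)₃CO⁻): pKₐ(t-BuOH) ≈ 18
methyl carbanion (CH₃⁻): pKₐ(CH₄) ≈ 48
Reversing gives the worst-to-best order requested.

methyl carbanion (CH₃⁻) < tert-butoxide ((CH₃)₃CO⁻) < p-nitrophenoxide (p-O₂N–C₆H₄–O⁻) < trifluoroacetate < nosylate (ONs⁻)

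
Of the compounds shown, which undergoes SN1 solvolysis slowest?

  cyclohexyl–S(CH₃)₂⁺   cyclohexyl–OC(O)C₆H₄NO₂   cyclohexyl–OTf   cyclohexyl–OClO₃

The skeletons are identical, so relative rate is governed entirely by leaving-group ability.
Leaving-group ability tracks the stability of the departed species; conjugate-acid pKₐ is the usual yardstick (lower pKₐ → better LG).
cyclohexyl–OTf loses OTf⁻: pKₐ(CF₃SO₃H (triflic acid)) ≈ -14
cyclohexyl–OClO₃ loses ClO₄⁻: pKₐ(HClO₄) ≈ -10
cyclohexyl–S(CH₃)₂⁺ loses SR'₂: pKₐ(R'₂SH⁺) ≈ -7
cyclohexyl–OC(O)C₆H₄NO₂ loses p-O₂N–C₆H₄–COO⁻: pKₐ(p-nitrobenzoic acid) ≈ 3.4

cyclohexyl–OC(O)C₆H₄NO₂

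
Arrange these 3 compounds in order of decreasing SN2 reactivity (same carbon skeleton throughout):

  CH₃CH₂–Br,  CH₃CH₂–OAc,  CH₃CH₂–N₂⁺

The skeletons are identical, so relative rate is governed entirely by leaving-group ability.
Rank by basicity of the departing species: weakest base leaves most easily.
CH₃CH₂–N₂⁺ loses N₂: no meaningful conjugate acid; N₂ departs as an exceptionally stable neutral molecule
CH₃CH₂–Br loses Br⁻: pKₐ(HBr) ≈ -9
CH₃CH₂–OAc loses AcO⁻: pKₐ(CH₃COOH) ≈ 4.8

CH₃CH₂–N₂⁺ > CH₃CH₂–Br > CH₃CH₂–OAc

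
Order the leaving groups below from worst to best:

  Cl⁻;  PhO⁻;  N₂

N₂: no meaningful conjugate acid; N₂ departs as an exceptionally stable neutral molecule
Cl⁻: pKₐ(HCl) ≈ -7 — moderately weak base
PhO⁻: pKₐ(C₆H₅OH (phenol)) ≈ 10 — resonance into the ring helps, but still a poor LG
The question asks for worst first, so the sequence is read in increasing leaving-group ability.

PhO⁻ < Cl⁻ < N₂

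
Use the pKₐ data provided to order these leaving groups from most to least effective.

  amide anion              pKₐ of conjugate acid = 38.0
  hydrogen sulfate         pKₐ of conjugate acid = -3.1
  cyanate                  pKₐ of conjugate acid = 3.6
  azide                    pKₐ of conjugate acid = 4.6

hydrogen sulfate > cyanate > azide > amide anion

Lower conjugate-acid pKₐ ⇒ weaker base ⇒ better leaving group.
Sorting by the given values: hydrogen sulfate (-3.1), cyanate (3.6), azide (4.6), amide anion (38.0).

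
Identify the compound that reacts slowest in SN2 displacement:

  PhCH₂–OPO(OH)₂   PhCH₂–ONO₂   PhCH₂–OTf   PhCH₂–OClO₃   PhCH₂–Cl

PhCH₂–OPO(OH)₂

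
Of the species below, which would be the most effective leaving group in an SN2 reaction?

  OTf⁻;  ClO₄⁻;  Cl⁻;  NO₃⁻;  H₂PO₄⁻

OTf⁻

Rank by basicity of the departing species: weakest base leaves most easily.
OTf⁻: pKₐ(CF₃SO₃H (triflic acid)) ≈ -14
ClO₄⁻: pKₐ(HClO₄) ≈ -10
Cl⁻: pKₐ(HCl) ≈ -7
NO₃⁻: pKₐ(HNO₃) ≈ -1.3
H₂PO₄⁻: pKₐ(H₃PO₄) ≈ 2.1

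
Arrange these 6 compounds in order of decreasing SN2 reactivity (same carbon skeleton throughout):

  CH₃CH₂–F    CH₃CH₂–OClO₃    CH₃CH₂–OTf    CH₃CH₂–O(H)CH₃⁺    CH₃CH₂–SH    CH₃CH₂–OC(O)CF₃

CH₃CH₂–OTf > CH₃CH₂–OClO₃ > CH₃CH₂–O(H)CH₃⁺ > CH₃CH₂–OC(O)CF₃ > CH₃CH₂–F > CH₃CH₂–SH

The skeletons are identical, so relative rate is governed entirely by leaving-group ability.
Rank by basicity of the departing species: weakest base leaves most easily.
CH₃CH₂–OTf loses OTf⁻: pKₐ(CF₃SO₃H (triflic acid)) ≈ -14
CH₃CH₂–OClO₃ loses ClO₄⁻: pKₐ(HClO₄) ≈ -10
CH₃CH₂–O(H)CH₃⁺ loses R'OH: pKₐ(R'OH₂⁺) ≈ -2.4
CH₃CH₂–OC(O)CF₃ loses CF₃COO⁻: pKₐ(CF₃COOH) ≈ 0.2
CH₃CH₂–F loses F⁻: pKₐ(HF) ≈ 3.2
CH₃CH₂–SH loses HS⁻: pKₐ(H₂S) ≈ 7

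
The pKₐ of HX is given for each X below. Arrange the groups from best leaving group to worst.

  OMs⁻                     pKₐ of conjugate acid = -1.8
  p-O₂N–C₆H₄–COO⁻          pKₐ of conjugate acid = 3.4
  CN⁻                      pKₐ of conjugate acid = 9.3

Lower conjugate-acid pKₐ ⇒ weaker base ⇒ better leaving group.
Sorting by the given values: OMs⁻ (-1.8), p-O₂N–C₆H₄–COO⁻ (3.4), CN⁻ (9.3).

OMs⁻ > p-O₂N–C₆H₄–COO⁻ > CN⁻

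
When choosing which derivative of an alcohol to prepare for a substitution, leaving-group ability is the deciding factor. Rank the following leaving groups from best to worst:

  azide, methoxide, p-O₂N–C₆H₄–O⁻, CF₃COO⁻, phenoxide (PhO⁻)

A good leaving group is a weak base: the lower the pKₐ of its conjugate acid, the more readily it departs.
CF₃COO⁻: pKₐ(CF₃COOH) ≈ 0.2
azide: pKₐ(HN₃) ≈ 4.7
p-O₂N–C₆H₄–O⁻: pKₐ(p-nitrophenol) ≈ 7.2
phenoxide (PhO⁻): pKₐ(C₆H₅OH (phenol)) ≈ 10
methoxide: pKₐ(CH₃OH) ≈ 15.5

CF₃COO⁻ > azide > p-O₂N–C₆H₄–O⁻ > phenoxide (PhO⁻) > methoxide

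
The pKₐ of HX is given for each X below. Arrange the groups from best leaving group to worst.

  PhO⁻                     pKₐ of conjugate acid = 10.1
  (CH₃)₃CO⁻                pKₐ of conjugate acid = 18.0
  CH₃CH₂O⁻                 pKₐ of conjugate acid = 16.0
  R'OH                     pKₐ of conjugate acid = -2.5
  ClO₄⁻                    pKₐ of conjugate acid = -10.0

ClO₄⁻ > R'OH > PhO⁻ > CH₃CH₂O⁻ > (CH₃)₃CO⁻

Lower conjugate-acid pKₐ ⇒ weaker base ⇒ better leaving group.
Sorting by the given values: ClO₄⁻ (-10.0), R'OH (-2.5), PhO⁻ (10.1), CH₃CH₂O⁻ (16.0), (CH₃)₃CO⁻ (18.0).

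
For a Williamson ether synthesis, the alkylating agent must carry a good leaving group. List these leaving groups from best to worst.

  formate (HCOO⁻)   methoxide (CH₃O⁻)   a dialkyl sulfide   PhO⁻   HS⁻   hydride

The more stable X⁻ (or X) is on its own — i.e. the weaker a base it is — the better a leaving group it makes.
a dialkyl sulfide: pKₐ(R'₂SH⁺) ≈ -7 — neutral; leaves from a sulfonium salt (R–SR'₂⁺)
formate (HCOO⁻): pKₐ(HCOOH) ≈ 3.8 — resonance-stabilised carboxylate
HS⁻: pKₐ(H₂S) ≈ 7 — larger and more polarisable than the oxygen analogue
PhO⁻: pKₐ(C₆H₅OH (phenol)) ≈ 10
methoxide (CH₃O⁻): pKₐ(CH₃OH) ≈ 15.5
hydride: pKₐ(H₂) ≈ 36

a dialkyl sulfide > formate (HCOO⁻) > HS⁻ > PhO⁻ > methoxide (CH₃O⁻) > hydride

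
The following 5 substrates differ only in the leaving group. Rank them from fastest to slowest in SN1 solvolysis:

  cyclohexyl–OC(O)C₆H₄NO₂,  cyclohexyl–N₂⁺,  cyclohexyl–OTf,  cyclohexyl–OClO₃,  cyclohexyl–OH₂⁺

With the same alkyl group throughout, only the leaving group differentiates the rates.
The more stable X⁻ (or X) is on its own — i.e. the weaker a base it is — the better a leaving group it makes.
cyclohexyl–N₂⁺ loses N₂: no meaningful conjugate acid; N₂ departs as an exceptionally stable neutral molecule
cyclohexyl–OTf loses OTf⁻: pKₐ(CF₃SO₃H (triflic acid)) ≈ -14
cyclohexyl–OClO₃ loses ClO₄⁻: pKₐ(HClO₄) ≈ -10
cyclohexyl–OH₂⁺ loses H₂O: pKₐ(H₃O⁺) ≈ -1.7
cyclohexyl–OC(O)C₆H₄NO₂ loses p-O₂N–C₆H₄–COO⁻: pKₐ(p-nitrobenzoic acid) ≈ 3.4

cyclohexyl–N₂⁺ > cyclohexyl–OTf > cyclohexyl–OClO₃ > cyclohexyl–OH₂⁺ > cyclohexyl–OC(O)C₆H₄NO₂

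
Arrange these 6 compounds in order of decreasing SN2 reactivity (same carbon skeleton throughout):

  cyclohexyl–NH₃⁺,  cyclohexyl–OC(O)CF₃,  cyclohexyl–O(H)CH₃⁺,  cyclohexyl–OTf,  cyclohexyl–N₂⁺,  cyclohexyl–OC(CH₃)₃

cyclohexyl–N₂⁺ > cyclohexyl–OTf > cyclohexyl–O(H)CH₃⁺ > cyclohexyl–OC(O)CF₃ > cyclohexyl–NH₃⁺ > cyclohexyl–OC(CH₃)₃

Same R in every case — rank the leaving groups.
The more stable X⁻ (or X) is on its own — i.e. the weaker a base it is — the better a leaving group it makes.
cyclohexyl–N₂⁺ loses N₂: no meaningful conjugate acid; N₂ departs as an exceptionally stable neutral molecule
cyclohexyl–OTf loses OTf⁻: pKₐ(CF₃SO₃H (triflic acid)) ≈ -14
cyclohexyl–O(H)CH₃⁺ loses R'OH: pKₐ(R'OH₂⁺) ≈ -2.4
cyclohexyl–OC(O)CF₃ loses CF₃COO⁻: pKₐ(CF₃COOH) ≈ 0.2
cyclohexyl–NH₃⁺ loses NH₃: pKₐ(NH₄⁺) ≈ 9.2
cyclohexyl–OC(CH₃)₃ loses (CH₃)₃CO⁻: pKₐ(t-BuOH) ≈ 18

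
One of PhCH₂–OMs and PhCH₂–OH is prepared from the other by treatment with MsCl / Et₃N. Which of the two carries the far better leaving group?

From PhCH₂–OH the departing group would be OH⁻ (pKₐ(H₂O) ≈ 15.7). Strong base; essentially never leaves without prior activation.
From PhCH₂–OMs the leaving group is OMs⁻ (pKₐ(CH₃SO₃H (MsOH)) ≈ -1.9). Resonance-delocalised alkanesulfonate.
Treatment with MsCl / Et₃N works by converting the hydroxyl into a mesylate, making PhCH₂–OMs enormously more reactive.

PhCH₂–OMs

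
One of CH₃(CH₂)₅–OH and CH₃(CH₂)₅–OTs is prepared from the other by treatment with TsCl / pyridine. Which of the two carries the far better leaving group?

CH₃(CH₂)₅–OTs

From CH₃(CH₂)₅–OH the departing group would be OH⁻ (pKₐ(H₂O) ≈ 15.7). Strong base; essentially never leaves without prior activation.
From CH₃(CH₂)₅–OTs the leaving group is OTs⁻ (pKₐ(p-CH₃C₆H₄SO₃H (TsOH)) ≈ -2.8). Resonance-delocalised arenesulfonate.
Treatment with TsCl / pyridine works by converting the hydroxyl into a tosylate, making CH₃(CH₂)₅–OTs enormously more reactive.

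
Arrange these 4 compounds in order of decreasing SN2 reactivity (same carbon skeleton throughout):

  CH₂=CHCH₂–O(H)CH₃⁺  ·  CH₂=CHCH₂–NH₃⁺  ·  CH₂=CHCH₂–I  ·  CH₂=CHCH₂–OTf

CH₂=CHCH₂–OTf > CH₂=CHCH₂–I > CH₂=CHCH₂–O(H)CH₃⁺ > CH₂=CHCH₂–NH₃⁺

Same R in every case — rank the leaving groups.
The more stable X⁻ (or X) is on its own — i.e. the weaker a base it is — the better a leaving group it makes.
CH₂=CHCH₂–OTf loses OTf⁻: pKₐ(CF₃SO₃H (triflic acid)) ≈ -14
CH₂=CHCH₂–I loses I⁻: pKₐ(HI) ≈ -10
CH₂=CHCH₂–O(H)CH₃⁺ loses R'OH: pKₐ(R'OH₂⁺) ≈ -2.4
CH₂=CHCH₂–NH₃⁺ loses NH₃: pKₐ(NH₄⁺) ≈ 9.2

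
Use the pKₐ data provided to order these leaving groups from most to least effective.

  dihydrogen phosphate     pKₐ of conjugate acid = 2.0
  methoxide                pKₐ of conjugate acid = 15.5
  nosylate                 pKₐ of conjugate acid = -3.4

nosylate > dihydrogen phosphate > methoxide

Lower conjugate-acid pKₐ ⇒ weaker base ⇒ better leaving group.
Sorting by the given values: nosylate (-3.4), dihydrogen phosphate (2.0), methoxide (15.5).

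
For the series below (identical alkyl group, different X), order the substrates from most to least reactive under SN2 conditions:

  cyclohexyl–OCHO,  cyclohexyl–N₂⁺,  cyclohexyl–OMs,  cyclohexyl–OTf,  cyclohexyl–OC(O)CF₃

cyclohexyl–N₂⁺ > cyclohexyl–OTf > cyclohexyl–OMs > cyclohexyl–OC(O)CF₃ > cyclohexyl–OCHO

Same R in every case — rank the leaving groups.
The more stable X⁻ (or X) is on its own — i.e. the weaker a base it is — the better a leaving group it makes.
cyclohexyl–N₂⁺ loses N₂: no meaningful conjugate acid; N₂ departs as an exceptionally stable neutral molecule
cyclohexyl–OTf loses OTf⁻: pKₐ(CF₃SO₃H (triflic acid)) ≈ -14
cyclohexyl–OMs loses OMs⁻: pKₐ(CH₃SO₃H (MsOH)) ≈ -1.9
cyclohexyl–OC(O)CF₃ loses CF₃COO⁻: pKₐ(CF₃COOH) ≈ 0.2
cyclohexyl–OCHO loses HCOO⁻: pKₐ(HCOOH) ≈ 3.8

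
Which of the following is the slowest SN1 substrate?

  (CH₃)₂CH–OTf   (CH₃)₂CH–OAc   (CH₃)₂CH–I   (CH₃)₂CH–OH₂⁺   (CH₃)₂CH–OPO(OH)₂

Same R in every case — rank the leaving groups.
Leaving-group ability tracks the stability of the departed species; conjugate-acid pKₐ is the usual yardstick (lower pKₐ → better LG).
(CH₃)₂CH–OTf loses OTf⁻: pKₐ(CF₃SO₃H (triflic acid)) ≈ -14
(CH₃)₂CH–I loses I⁻: pKₐ(HI) ≈ -10
(CH₃)₂CH–OH₂⁺ loses H₂O: pKₐ(H₃O⁺) ≈ -1.7
(CH₃)₂CH–OPO(OH)₂ loses H₂PO₄⁻: pKₐ(H₃PO₄) ≈ 2.1
(CH₃)₂CH–OAc loses AcO⁻: pKₐ(CH₃COOH) ≈ 4.8

(CH₃)₂CH–OAc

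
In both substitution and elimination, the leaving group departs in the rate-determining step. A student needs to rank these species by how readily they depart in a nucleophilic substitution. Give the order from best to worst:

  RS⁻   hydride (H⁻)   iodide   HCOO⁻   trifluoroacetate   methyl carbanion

iodide > trifluoroacetate > HCOO⁻ > RS⁻ > hydride (H⁻) > methyl carbanion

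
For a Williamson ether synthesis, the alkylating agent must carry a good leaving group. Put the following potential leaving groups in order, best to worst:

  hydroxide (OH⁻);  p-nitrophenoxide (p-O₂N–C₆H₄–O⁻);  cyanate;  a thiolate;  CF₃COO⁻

CF₃COO⁻ > cyanate > p-nitrophenoxide (p-O₂N–C₆H₄–O⁻) > a thiolate > hydroxide (OH⁻)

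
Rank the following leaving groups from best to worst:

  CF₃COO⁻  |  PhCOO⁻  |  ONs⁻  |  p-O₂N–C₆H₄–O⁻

The more stable X⁻ (or X) is on its own — i.e. the weaker a base it is — the better a leaving group it makes.
ONs⁻: pKₐ(p-O₂NC₆H₄SO₃H) ≈ -3.5 — p-nitro group further stabilises the sulfonate
CF₃COO⁻: pKₐ(CF₃COOH) ≈ 0.2
PhCOO⁻: pKₐ(C₆H₅COOH) ≈ 4.2
p-O₂N–C₆H₄–O⁻: pKₐ(p-nitrophenol) ≈ 7.2 — nitro group delocalises the charge; the classic chromogenic LG

ONs⁻ > CF₃COO⁻ > PhCOO⁻ > p-O₂N–C₆H₄–O⁻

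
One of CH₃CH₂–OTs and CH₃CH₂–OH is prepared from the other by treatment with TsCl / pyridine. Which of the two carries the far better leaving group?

From CH₃CH₂–OH the departing group would be OH⁻ (pKₐ(H₂O) ≈ 15.7). Strong base; essentially never leaves without prior activation.
From CH₃CH₂–OTs the leaving group is OTs⁻ (pKₐ(p-CH₃C₆H₄SO₃H (TsOH)) ≈ -2.8). Resonance-delocalised arenesulfonate.
Treatment with TsCl / pyridine works by converting the hydroxyl into a tosylate, making CH₃CH₂–OTs enormously more reactive.

CH₃CH₂–OTs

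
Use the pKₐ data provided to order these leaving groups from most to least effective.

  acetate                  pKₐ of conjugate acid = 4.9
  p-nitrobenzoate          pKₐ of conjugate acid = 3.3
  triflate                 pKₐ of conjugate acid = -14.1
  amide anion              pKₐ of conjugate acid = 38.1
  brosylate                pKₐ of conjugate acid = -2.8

Lower conjugate-acid pKₐ ⇒ weaker base ⇒ better leaving group.
Sorting by the given values: triflate (-14.1), brosylate (-2.8), p-nitrobenzoate (3.3), acetate (4.9), amide anion (38.1).

triflate > brosylate > p-nitrobenzoate > acetate > amide anion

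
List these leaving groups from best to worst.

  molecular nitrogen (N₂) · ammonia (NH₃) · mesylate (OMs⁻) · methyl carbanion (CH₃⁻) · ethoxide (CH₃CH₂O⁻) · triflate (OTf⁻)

The more stable X⁻ (or X) is on its own — i.e. the weaker a base it is — the better a leaving group it makes.
molecular nitrogen (N₂): no meaningful conjugate acid; N₂ departs as an exceptionally stable neutral molecule
triflate (OTf⁻): pKₐ(CF₃SO₃H (triflic acid)) ≈ -14
mesylate (OMs⁻): pKₐ(CH₃SO₃H (MsOH)) ≈ -1.9
ammonia (NH₃): pKₐ(NH₄⁺) ≈ 9.2
ethoxide (CH₃CH₂O⁻): pKₐ(CH₃CH₂OH) ≈ 16 — strong base; alkoxides do not leave unassisted
methyl carbanion (CH₃⁻): pKₐ(CH₄) ≈ 48 — unstabilised carbanion; the worst conceivable leaving group

molecular nitrogen (N₂) > triflate (OTf⁻) > mesylate (OMs⁻) > ammonia (NH₃) > ethoxide (CH₃CH₂O⁻) > methyl carbanion (CH₃⁻)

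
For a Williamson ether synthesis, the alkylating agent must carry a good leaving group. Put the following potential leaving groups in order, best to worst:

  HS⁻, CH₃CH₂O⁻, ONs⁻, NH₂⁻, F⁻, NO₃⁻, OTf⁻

OTf⁻ > ONs⁻ > NO₃⁻ > F⁻ > HS⁻ > CH₃CH₂O⁻ > NH₂⁻

OTf⁻: pKₐ(CF₃SO₃H (triflic acid)) ≈ -14 — charge spread over three oxygens and a CF₃ group; the premier leaving group in synthesis
ONs⁻: pKₐ(p-O₂NC₆H₄SO₃H) ≈ -3.5
NO₃⁻: pKₐ(HNO₃) ≈ -1.3
F⁻: pKₐ(HF) ≈ 3.2
HS⁻: pKₐ(H₂S) ≈ 7
CH₃CH₂O⁻: pKₐ(CH₃CH₂OH) ≈ 16
NH₂⁻: pKₐ(NH₃) ≈ 38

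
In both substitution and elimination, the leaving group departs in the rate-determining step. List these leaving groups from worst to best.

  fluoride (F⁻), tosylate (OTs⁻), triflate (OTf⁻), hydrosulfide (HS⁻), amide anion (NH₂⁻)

Rank by basicity of the departing species: weakest base leaves most easily.
triflate (OTf⁻): pKₐ(CF₃SO₃H (triflic acid)) ≈ -14 — charge spread over three oxygens and a CF₃ group; the premier leaving group in synthesis
tosylate (OTs⁻): pKₐ(p-CH₃C₆H₄SO₃H (TsOH)) ≈ -2.8 — resonance-delocalised arenesulfonate
fluoride (F⁻): pKₐ(HF) ≈ 3.2
hydrosulfide (HS⁻): pKₐ(H₂S) ≈ 7 — larger and more polarisable than the oxygen analogue
amide anion (NH₂⁻): pKₐ(NH₃) ≈ 38 — extremely strong base; never a leaving group
The question asks for worst first, so the sequence is read in increasing leaving-group ability.

amide anion (NH₂⁻) < hydrosulfide (HS⁻) < fluoride (F⁻) < tosylate (OTs⁻) < triflate (OTf⁻)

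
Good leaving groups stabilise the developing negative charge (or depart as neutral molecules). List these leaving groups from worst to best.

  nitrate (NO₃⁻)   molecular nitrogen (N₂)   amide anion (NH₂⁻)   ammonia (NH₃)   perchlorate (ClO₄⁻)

The more stable X⁻ (or X) is on its own — i.e. the weaker a base it is — the better a leaving group it makes.
molecular nitrogen (N₂): no meaningful conjugate acid; N₂ departs as an exceptionally stable neutral molecule
perchlorate (ClO₄⁻): pKₐ(HClO₄) ≈ -10
nitrate (NO₃⁻): pKₐ(HNO₃) ≈ -1.3
ammonia (NH₃): pKₐ(NH₄⁺) ≈ 9.2
amide anion (NH₂⁻): pKₐ(NH₃) ≈ 38
Reversing gives the worst-to-best order requested.

amide anion (NH₂⁻) < ammonia (NH₃) < nitrate (NO₃⁻) < perchlorate (ClO₄⁻) < molecular nitrogen (N₂)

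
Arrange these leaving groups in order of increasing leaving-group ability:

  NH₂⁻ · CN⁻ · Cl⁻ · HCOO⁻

NH₂⁻ < CN⁻ < HCOO⁻ < Cl⁻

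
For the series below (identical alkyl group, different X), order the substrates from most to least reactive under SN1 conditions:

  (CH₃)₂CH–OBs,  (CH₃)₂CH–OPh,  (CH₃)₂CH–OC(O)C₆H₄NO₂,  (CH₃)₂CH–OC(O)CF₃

The skeletons are identical, so relative rate is governed entirely by leaving-group ability.
A good leaving group is a weak base: the lower the pKₐ of its conjugate acid, the more readily it departs.
(CH₃)₂CH–OBs loses OBs⁻: pKₐ(p-BrC₆H₄SO₃H) ≈ -2.8
(CH₃)₂CH–OC(O)CF₃ loses CF₃COO⁻: pKₐ(CF₃COOH) ≈ 0.2
(CH₃)₂CH–OC(O)C₆H₄NO₂ loses p-O₂N–C₆H₄–COO⁻: pKₐ(p-nitrobenzoic acid) ≈ 3.4
(CH₃)₂CH–OPh loses PhO⁻: pKₐ(C₆H₅OH (phenol)) ≈ 10

(CH₃)₂CH–OBs > (CH₃)₂CH–OC(O)CF₃ > (CH₃)₂CH–OC(O)C₆H₄NO₂ > (CH₃)₂CH–OPh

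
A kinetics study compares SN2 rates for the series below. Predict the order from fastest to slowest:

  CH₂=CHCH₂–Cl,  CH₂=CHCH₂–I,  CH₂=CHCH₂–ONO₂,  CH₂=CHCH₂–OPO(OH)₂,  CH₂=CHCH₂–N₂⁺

CH₂=CHCH₂–N₂⁺ > CH₂=CHCH₂–I > CH₂=CHCH₂–Cl > CH₂=CHCH₂–ONO₂ > CH₂=CHCH₂–OPO(OH)₂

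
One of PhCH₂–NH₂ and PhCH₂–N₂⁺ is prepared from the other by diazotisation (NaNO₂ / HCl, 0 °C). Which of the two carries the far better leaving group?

PhCH₂–N₂⁺

From PhCH₂–NH₂ the departing group would be NH₂⁻ (pKₐ(NH₃) ≈ 38). Extremely strong base; never a leaving group.
From PhCH₂–N₂⁺ the leaving group is N₂ (no meaningful conjugate acid; N₂ departs as an exceptionally stable neutral molecule).
Diazotisation (NaNO₂ / HCl, 0 °C) works by generating a diazonium salt that expels N₂, making PhCH₂–N₂⁺ enormously more reactive.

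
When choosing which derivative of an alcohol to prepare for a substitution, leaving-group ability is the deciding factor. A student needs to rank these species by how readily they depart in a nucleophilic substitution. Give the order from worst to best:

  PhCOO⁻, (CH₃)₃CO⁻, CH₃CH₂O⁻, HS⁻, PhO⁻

(CH₃)₃CO⁻ < CH₃CH₂O⁻ < PhO⁻ < HS⁻ < PhCOO⁻

PhCOO⁻: pKₐ(C₆H₅COOH) ≈ 4.2 — aryl carboxylate
HS⁻: pKₐ(H₂S) ≈ 7 — larger and more polarisable than the oxygen analogue
PhO⁻: pKₐ(C₆H₅OH (phenol)) ≈ 10 — resonance into the ring helps, but still a poor LG
CH₃CH₂O⁻: pKₐ(CH₃CH₂OH) ≈ 16
(CH₃)₃CO⁻: pKₐ(t-BuOH) ≈ 18
The question asks for worst first, so the sequence is read in increasing leaving-group ability.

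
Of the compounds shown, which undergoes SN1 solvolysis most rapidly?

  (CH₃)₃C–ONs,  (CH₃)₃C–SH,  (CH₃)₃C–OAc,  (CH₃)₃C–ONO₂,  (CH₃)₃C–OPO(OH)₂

With the same alkyl group throughout, only the leaving group differentiates the rates.
The more stable X⁻ (or X) is on its own — i.e. the weaker a base it is — the better a leaving group it makes.
(CH₃)₃C–ONs loses ONs⁻: pKₐ(p-O₂NC₆H₄SO₃H) ≈ -3.5
(CH₃)₃C–ONO₂ loses NO₃⁻: pKₐ(HNO₃) ≈ -1.3
(CH₃)₃C–OPO(OH)₂ loses H₂PO₄⁻: pKₐ(H₃PO₄) ≈ 2.1
(CH₃)₃C–OAc loses AcO⁻: pKₐ(CH₃COOH) ≈ 4.8
(CH₃)₃C–SH loses HS⁻: pKₐ(H₂S) ≈ 7

(CH₃)₃C–ONs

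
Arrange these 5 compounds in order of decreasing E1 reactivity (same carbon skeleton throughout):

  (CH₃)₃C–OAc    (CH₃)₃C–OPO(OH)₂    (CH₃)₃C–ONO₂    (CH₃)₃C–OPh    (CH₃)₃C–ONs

(CH₃)₃C–ONs > (CH₃)₃C–ONO₂ > (CH₃)₃C–OPO(OH)₂ > (CH₃)₃C–OAc > (CH₃)₃C–OPh

The skeletons are identical, so relative rate is governed entirely by leaving-group ability.
The more stable X⁻ (or X) is on its own — i.e. the weaker a base it is — the better a leaving group it makes.
(CH₃)₃C–ONs loses ONs⁻: pKₐ(p-O₂NC₆H₄SO₃H) ≈ -3.5
(CH₃)₃C–ONO₂ loses NO₃⁻: pKₐ(HNO₃) ≈ -1.3
(CH₃)₃C–OPO(OH)₂ loses H₂PO₄⁻: pKₐ(H₃PO₄) ≈ 2.1
(CH₃)₃C–OAc loses AcO⁻: pKₐ(CH₃COOH) ≈ 4.8
(CH₃)₃C–OPh loses PhO⁻: pKₐ(C₆H₅OH (phenol)) ≈ 10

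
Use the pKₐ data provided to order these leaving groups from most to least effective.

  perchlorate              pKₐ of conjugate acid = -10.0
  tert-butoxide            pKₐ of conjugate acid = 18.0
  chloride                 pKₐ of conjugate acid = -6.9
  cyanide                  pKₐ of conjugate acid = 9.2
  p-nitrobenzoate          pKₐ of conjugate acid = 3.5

perchlorate > chloride > p-nitrobenzoate > cyanide > tert-butoxide

Lower conjugate-acid pKₐ ⇒ weaker base ⇒ better leaving group.
Sorting by the given values: perchlorate (-10.0), chloride (-6.9), p-nitrobenzoate (3.5), cyanide (9.2), tert-butoxide (18.0).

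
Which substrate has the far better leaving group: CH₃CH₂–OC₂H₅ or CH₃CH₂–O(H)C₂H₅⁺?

CH₃CH₂–O(H)C₂H₅⁺

From CH₃CH₂–OC₂H₅ the departing group would be CH₃CH₂O⁻ (pKₐ(CH₃CH₂OH) ≈ 16). Strong base; alkoxides do not leave unassisted.
From CH₃CH₂–O(H)C₂H₅⁺ the leaving group is R'OH (pKₐ(R'OH₂⁺) ≈ -2.4). Neutral; leaves from a protonated ether (an oxonium ion, R–O(H)R'⁺).
(In practice CH₃CH₂–O(H)C₂H₅⁺ is made from CH₃CH₂–OC₂H₅ by protonation with concentrated HBr, allowing neutral ethanol, rather than ethoxide, to depart.)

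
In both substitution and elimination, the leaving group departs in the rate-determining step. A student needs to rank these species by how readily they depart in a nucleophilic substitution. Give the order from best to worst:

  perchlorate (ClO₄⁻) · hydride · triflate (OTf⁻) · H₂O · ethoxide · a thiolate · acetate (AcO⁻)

The more stable X⁻ (or X) is on its own — i.e. the weaker a base it is — the better a leaving group it makes.
triflate (OTf⁻): pKₐ(CF₃SO₃H (triflic acid)) ≈ -14
perchlorate (ClO₄⁻): pKₐ(HClO₄) ≈ -10
H₂O: pKₐ(H₃O⁺) ≈ -1.7
acetate (AcO⁻): pKₐ(CH₃COOH) ≈ 4.8
a thiolate: pKₐ(RSH (a thiol)) ≈ 10.5
ethoxide: pKₐ(CH₃CH₂OH) ≈ 16
hydride: pKₐ(H₂) ≈ 36

triflate (OTf⁻) > perchlorate (ClO₄⁻) > H₂O > acetate (AcO⁻) > a thiolate > ethoxide > hydride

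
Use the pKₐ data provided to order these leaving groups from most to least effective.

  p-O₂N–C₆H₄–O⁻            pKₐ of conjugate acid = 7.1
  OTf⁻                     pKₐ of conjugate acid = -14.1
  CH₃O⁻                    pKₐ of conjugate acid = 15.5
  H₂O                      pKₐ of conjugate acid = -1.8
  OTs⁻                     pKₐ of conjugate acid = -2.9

Lower conjugate-acid pKₐ ⇒ weaker base ⇒ better leaving group.
Sorting by the given values: OTf⁻ (-14.1), OTs⁻ (-2.9), H₂O (-1.8), p-O₂N–C₆H₄–O⁻ (7.1), CH₃O⁻ (15.5).

OTf⁻ > OTs⁻ > H₂O > p-O₂N–C₆H₄–O⁻ > CH₃O⁻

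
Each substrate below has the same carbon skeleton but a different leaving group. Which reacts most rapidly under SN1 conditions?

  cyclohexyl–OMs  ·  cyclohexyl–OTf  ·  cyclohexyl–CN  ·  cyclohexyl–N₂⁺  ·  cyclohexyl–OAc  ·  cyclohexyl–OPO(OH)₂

The skeletons are identical, so relative rate is governed entirely by leaving-group ability.
Rank by basicity of the departing species: weakest base leaves most easily.
cyclohexyl–N₂⁺ loses N₂: no meaningful conjugate acid; N₂ departs as an exceptionally stable neutral molecule
cyclohexyl–OTf loses OTf⁻: pKₐ(CF₃SO₃H (triflic acid)) ≈ -14
cyclohexyl–OMs loses OMs⁻: pKₐ(CH₃SO₃H (MsOH)) ≈ -1.9
cyclohexyl–OPO(OH)₂ loses H₂PO₄⁻: pKₐ(H₃PO₄) ≈ 2.1
cyclohexyl–OAc loses AcO⁻: pKₐ(CH₃COOH) ≈ 4.8
cyclohexyl–CN loses CN⁻: pKₐ(HCN) ≈ 9.2

cyclohexyl–N₂⁺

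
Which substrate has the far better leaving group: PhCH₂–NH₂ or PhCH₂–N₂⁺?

PhCH₂–N₂⁺

From PhCH₂–NH₂ the departing group would be NH₂⁻ (pKₐ(NH₃) ≈ 38). Extremely strong base; never a leaving group.
From PhCH₂–N₂⁺ the leaving group is N₂ (no meaningful conjugate acid; N₂ departs as an exceptionally stable neutral molecule).
(In practice PhCH₂–N₂⁺ is made from PhCH₂–NH₂ by diazotisation (NaNO₂ / HCl, 0 °C), generating a diazonium salt that expels N₂.)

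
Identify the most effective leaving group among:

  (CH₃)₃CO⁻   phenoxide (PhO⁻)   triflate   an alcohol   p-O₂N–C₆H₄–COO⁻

triflate

The more stable X⁻ (or X) is on its own — i.e. the weaker a base it is — the better a leaving group it makes.
triflate: pKₐ(CF₃SO₃H (triflic acid)) ≈ -14
an alcohol: pKₐ(R'OH₂⁺) ≈ -2.4
p-O₂N–C₆H₄–COO⁻: pKₐ(p-nitrobenzoic acid) ≈ 3.4
phenoxide (PhO⁻): pKₐ(C₆H₅OH (phenol)) ≈ 10
(CH₃)₃CO⁻: pKₐ(t-BuOH) ≈ 18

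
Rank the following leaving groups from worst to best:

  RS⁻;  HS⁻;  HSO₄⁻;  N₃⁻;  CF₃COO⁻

RS⁻ < HS⁻ < N₃⁻ < CF₃COO⁻ < HSO₄⁻

A good leaving group is a weak base: the lower the pKₐ of its conjugate acid, the more readily it departs.
HSO₄⁻: pKₐ(H₂SO₄) ≈ -3 — conjugate base of a strong mineral acid
CF₃COO⁻: pKₐ(CF₃COOH) ≈ 0.2 — strongly electron-withdrawing CF₃ stabilises the carboxylate
N₃⁻: pKₐ(HN₃) ≈ 4.7 — linear, resonance-stabilised
HS⁻: pKₐ(H₂S) ≈ 7
RS⁻: pKₐ(RSH (a thiol)) ≈ 10.5 — moderately basic; rarely leaves without activation
The question asks for worst first, so the sequence is read in increasing leaving-group ability.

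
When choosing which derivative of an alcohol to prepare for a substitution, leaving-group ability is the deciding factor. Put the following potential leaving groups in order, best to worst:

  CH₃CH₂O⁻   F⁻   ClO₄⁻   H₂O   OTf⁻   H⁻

OTf⁻ > ClO₄⁻ > H₂O > F⁻ > CH₃CH₂O⁻ > H⁻

OTf⁻: pKₐ(CF₃SO₃H (triflic acid)) ≈ -14
ClO₄⁻: pKₐ(HClO₄) ≈ -10
H₂O: pKₐ(H₃O⁺) ≈ -1.7
F⁻: pKₐ(HF) ≈ 3.2
CH₃CH₂O⁻: pKₐ(CH₃CH₂OH) ≈ 16
H⁻: pKₐ(H₂) ≈ 36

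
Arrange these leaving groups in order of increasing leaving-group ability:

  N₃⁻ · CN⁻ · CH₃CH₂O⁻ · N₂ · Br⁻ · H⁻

N₂: no meaningful conjugate acid; N₂ departs as an exceptionally stable neutral molecule
Br⁻: pKₐ(HBr) ≈ -9
N₃⁻: pKₐ(HN₃) ≈ 4.7
CN⁻: pKₐ(HCN) ≈ 9.2
CH₃CH₂O⁻: pKₐ(CH₃CH₂OH) ≈ 16
H⁻: pKₐ(H₂) ≈ 36
Reversing gives the worst-to-best order requested.

H⁻ < CH₃CH₂O⁻ < CN⁻ < N₃⁻ < Br⁻ < N₂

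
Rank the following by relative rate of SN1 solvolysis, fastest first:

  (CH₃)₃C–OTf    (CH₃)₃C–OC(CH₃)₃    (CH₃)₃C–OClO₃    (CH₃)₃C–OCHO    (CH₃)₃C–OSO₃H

Same R in every case — rank the leaving groups.
The more stable X⁻ (or X) is on its own — i.e. the weaker a base it is — the better a leaving group it makes.
(CH₃)₃C–OTf loses OTf⁻: pKₐ(CF₃SO₃H (triflic acid)) ≈ -14
(CH₃)₃C–OClO₃ loses ClO₄⁻: pKₐ(HClO₄) ≈ -10
(CH₃)₃C–OSO₃H loses HSO₄⁻: pKₐ(H₂SO₄) ≈ -3
(CH₃)₃C–OCHO loses HCOO⁻: pKₐ(HCOOH) ≈ 3.8
(CH₃)₃C–OC(CH₃)₃ loses (CH₃)₃CO⁻: pKₐ(t-BuOH) ≈ 18

(CH₃)₃C–OTf > (CH₃)₃C–OClO₃ > (CH₃)₃C–OSO₃H > (CH₃)₃C–OCHO > (CH₃)₃C–OC(CH₃)₃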